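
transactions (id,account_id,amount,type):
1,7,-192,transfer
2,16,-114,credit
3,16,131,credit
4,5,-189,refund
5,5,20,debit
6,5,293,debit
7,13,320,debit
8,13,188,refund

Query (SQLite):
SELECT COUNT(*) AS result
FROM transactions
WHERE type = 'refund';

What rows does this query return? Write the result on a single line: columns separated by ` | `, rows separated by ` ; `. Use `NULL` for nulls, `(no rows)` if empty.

2

Rows where type='refund' → amount values: [-189, 188].
COUNT(*) counts rows → 2.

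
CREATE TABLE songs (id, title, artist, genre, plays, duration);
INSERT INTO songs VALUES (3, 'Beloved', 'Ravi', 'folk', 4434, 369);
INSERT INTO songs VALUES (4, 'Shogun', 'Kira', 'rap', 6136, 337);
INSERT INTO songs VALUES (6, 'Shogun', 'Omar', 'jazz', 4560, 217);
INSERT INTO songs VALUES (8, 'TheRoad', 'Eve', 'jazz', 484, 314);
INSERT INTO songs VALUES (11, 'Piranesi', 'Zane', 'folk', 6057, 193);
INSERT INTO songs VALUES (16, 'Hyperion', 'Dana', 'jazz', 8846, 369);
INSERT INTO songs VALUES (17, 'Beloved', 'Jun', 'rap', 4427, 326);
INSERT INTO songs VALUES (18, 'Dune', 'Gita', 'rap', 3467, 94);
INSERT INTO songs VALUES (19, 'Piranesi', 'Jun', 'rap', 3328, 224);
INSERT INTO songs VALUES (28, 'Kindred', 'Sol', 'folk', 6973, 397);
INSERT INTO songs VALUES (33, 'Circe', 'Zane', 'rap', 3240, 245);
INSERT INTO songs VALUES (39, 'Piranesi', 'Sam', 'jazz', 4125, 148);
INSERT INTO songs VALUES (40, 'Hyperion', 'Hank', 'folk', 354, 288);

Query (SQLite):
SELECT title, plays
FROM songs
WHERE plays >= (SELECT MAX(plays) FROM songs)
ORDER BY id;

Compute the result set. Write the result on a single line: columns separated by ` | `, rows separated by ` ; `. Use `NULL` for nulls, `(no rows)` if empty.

Hyperion | 8846

Scalar subquery: MAX(plays) over all songs rows = 8846.
Keep rows where plays >= that value.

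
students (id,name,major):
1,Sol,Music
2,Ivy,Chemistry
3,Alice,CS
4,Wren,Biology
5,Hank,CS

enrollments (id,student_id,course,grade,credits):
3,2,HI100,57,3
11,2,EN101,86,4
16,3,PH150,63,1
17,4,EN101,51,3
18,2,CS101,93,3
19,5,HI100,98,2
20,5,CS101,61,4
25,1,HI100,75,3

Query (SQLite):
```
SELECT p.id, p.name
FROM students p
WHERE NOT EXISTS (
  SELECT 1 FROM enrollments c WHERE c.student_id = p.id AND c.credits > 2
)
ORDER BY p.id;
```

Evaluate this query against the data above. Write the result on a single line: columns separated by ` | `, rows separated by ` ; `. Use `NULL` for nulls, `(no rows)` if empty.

For each students row, check whether any enrollments with matching student_id has credits > 2.
Keep rows where that is false.

3 | Alice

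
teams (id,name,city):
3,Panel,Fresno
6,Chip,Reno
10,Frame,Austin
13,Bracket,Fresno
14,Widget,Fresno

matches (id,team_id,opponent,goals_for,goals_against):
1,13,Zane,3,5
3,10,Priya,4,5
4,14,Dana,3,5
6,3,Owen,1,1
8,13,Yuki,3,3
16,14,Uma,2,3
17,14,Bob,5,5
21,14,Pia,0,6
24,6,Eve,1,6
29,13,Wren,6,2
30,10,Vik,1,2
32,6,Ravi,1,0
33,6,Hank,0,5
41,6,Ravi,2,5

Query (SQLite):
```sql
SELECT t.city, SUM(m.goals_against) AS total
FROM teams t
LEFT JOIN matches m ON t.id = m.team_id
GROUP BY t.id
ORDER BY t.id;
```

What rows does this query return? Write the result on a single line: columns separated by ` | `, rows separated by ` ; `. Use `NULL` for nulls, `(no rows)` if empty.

Fresno | 1 ; Reno | 16 ; Austin | 7 ; Fresno | 10 ; Fresno | 19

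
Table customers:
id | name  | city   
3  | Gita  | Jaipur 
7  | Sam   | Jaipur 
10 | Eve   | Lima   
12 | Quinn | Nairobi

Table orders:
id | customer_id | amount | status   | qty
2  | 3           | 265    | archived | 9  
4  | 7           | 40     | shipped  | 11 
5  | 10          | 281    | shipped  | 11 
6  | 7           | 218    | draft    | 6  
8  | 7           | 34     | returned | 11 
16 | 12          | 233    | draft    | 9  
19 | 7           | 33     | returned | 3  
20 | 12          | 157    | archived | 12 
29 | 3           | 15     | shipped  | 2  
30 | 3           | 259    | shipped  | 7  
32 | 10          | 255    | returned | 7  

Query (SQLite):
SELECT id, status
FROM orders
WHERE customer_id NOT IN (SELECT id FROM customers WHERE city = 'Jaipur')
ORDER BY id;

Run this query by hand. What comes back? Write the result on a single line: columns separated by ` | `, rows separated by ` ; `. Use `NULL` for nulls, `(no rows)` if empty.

5 | shipped ; 16 | draft ; 20 | archived ; 32 | returned

Inner query: customers.id where city = 'Jaipur'.
Outer: keep orders rows whose customer_id is not in that set.
Inner query → {3, 7}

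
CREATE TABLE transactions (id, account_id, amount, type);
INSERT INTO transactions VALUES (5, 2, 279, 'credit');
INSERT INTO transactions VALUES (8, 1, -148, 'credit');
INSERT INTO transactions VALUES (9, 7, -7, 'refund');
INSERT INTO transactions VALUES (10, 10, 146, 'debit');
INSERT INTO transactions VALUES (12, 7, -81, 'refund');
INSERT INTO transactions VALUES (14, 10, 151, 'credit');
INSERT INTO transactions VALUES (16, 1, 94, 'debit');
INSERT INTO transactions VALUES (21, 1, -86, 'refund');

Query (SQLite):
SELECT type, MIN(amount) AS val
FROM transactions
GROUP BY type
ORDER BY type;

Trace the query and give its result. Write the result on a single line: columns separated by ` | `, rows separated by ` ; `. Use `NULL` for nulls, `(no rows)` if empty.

credit | -148 ; debit | 94 ; refund | -86

Partition transactions by type; compute MIN(amount) within each group.
  credit: ids {5, 8, 14} → MIN(amount)=-148
  debit: ids {10, 16} → MIN(amount)=94
  refund: ids {9, 12, 21} → MIN(amount)=-86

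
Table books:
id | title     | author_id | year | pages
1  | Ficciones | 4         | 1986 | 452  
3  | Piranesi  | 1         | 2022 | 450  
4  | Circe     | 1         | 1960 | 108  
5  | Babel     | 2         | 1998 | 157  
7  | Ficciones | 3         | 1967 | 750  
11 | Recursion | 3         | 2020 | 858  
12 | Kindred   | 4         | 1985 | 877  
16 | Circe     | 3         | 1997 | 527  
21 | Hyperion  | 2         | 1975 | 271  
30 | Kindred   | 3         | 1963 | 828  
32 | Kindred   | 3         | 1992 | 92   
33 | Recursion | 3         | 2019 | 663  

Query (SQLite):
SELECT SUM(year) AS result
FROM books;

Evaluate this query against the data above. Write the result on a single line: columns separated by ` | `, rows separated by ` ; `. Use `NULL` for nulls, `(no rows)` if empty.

23884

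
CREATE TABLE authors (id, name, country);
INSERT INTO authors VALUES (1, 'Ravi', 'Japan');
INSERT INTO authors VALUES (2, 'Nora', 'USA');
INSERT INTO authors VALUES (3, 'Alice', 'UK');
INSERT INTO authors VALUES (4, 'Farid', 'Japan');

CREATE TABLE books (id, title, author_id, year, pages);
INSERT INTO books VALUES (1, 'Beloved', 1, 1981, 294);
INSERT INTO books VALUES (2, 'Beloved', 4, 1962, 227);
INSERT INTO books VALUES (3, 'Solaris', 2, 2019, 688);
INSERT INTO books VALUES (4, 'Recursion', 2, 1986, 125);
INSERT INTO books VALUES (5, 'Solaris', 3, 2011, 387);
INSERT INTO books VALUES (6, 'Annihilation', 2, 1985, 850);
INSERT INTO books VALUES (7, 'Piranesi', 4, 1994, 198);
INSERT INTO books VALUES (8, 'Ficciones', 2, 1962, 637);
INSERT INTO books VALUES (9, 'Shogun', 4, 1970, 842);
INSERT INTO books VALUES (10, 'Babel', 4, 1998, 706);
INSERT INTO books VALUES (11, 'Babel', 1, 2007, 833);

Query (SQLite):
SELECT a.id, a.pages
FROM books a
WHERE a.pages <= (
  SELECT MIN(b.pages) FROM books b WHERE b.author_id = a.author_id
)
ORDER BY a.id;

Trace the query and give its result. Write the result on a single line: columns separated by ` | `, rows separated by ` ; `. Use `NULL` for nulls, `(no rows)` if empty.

1 | 294 ; 4 | 125 ; 5 | 387 ; 7 | 198

For each books row a, compute MIN(pages) over rows sharing a.author_id.
Keep row a if a.pages <= that per-group MIN.
  author_id=1: MIN(pages) = 294
  author_id=2: MIN(pages) = 125
  author_id=3: MIN(pages) = 387
  author_id=4: MIN(pages) = 198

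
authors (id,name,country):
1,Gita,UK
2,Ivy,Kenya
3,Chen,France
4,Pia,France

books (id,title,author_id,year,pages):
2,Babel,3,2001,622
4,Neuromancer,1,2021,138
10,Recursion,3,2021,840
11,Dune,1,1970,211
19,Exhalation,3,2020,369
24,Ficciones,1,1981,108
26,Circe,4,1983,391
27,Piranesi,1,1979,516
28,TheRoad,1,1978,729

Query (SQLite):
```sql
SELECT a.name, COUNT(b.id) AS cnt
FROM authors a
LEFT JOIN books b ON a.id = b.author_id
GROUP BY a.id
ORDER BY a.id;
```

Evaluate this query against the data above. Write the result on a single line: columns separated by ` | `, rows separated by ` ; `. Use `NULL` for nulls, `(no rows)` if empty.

Gita | 5 ; Ivy | 0 ; Chen | 3 ; Pia | 1

LEFT JOIN keeps every authors row; unmatched ones get NULL for books columns.
Group by authors.id and compute COUNT(b.id). COUNT(col) of an all-NULL group is 0.
  1: ids {4, 11, 24, 27, 28} → COUNT(b.id)=5
  2: ids {—} → COUNT(b.id)=0
  3: ids {2, 10, 19} → COUNT(b.id)=3
  4: ids {26} → COUNT(b.id)=1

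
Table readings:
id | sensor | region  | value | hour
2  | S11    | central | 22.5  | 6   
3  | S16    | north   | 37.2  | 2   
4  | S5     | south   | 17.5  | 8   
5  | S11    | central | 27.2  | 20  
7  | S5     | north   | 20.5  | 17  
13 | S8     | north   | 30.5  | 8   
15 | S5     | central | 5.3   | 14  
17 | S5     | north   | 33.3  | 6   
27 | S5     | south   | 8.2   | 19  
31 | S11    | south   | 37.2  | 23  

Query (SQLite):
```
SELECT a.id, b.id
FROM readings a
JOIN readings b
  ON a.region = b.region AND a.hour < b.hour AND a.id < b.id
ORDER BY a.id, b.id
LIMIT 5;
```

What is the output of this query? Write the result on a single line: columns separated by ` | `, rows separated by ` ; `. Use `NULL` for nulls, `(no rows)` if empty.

2 | 5 ; 2 | 15 ; 3 | 7 ; 3 | 13 ; 3 | 17

Pairs (a,b) with same region, a.hour < b.hour, a.id < b.id.
region groups: central:{2,5,15} north:{3,7,13,17} south:{4,27,31}
Ordered by (a.id, b.id); first 5.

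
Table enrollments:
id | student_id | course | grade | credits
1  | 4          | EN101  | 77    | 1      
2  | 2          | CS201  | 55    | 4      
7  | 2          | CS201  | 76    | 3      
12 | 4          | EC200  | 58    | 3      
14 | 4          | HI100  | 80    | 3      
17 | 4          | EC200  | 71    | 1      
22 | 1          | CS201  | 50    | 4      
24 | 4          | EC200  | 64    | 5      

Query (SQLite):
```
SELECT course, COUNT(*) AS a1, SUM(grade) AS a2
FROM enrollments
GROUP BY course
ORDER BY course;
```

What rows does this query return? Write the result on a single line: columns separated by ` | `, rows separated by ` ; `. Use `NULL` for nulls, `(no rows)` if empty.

Group enrollments by course.
Per group compute: COUNT(*), SUM(grade).
  CS201: ids {2, 7, 22} → COUNT(*)=3, SUM(grade)=181
  EC200: ids {12, 17, 24} → COUNT(*)=3, SUM(grade)=193
  EN101: ids {1} → COUNT(*)=1, SUM(grade)=77
  HI100: ids {14} → COUNT(*)=1, SUM(grade)=80

CS201 | 3 | 181 ; EC200 | 3 | 193 ; EN101 | 1 | 77 ; HI100 | 1 | 80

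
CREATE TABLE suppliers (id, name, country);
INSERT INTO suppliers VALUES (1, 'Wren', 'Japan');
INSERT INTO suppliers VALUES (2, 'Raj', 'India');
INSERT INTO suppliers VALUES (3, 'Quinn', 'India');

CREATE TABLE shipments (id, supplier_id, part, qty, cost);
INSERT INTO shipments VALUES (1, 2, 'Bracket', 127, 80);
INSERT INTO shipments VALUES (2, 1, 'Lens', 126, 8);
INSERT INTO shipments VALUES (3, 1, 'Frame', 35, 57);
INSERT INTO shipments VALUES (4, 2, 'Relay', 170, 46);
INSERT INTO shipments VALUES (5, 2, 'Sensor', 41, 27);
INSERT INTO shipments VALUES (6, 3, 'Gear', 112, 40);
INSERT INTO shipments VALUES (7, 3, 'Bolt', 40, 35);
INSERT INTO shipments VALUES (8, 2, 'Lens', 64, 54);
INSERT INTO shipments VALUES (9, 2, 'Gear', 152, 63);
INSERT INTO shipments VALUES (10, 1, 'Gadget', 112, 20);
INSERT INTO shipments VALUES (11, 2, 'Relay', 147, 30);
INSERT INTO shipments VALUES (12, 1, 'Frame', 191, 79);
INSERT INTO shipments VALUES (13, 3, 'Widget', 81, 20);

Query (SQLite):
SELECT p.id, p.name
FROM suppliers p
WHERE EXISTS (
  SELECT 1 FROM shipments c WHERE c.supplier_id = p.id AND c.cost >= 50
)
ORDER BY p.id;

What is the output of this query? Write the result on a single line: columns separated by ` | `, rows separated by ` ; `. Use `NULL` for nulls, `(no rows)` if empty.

1 | Wren ; 2 | Raj

For each suppliers row, check whether any shipments with matching supplier_id has cost >= 50.
Keep rows where that is true.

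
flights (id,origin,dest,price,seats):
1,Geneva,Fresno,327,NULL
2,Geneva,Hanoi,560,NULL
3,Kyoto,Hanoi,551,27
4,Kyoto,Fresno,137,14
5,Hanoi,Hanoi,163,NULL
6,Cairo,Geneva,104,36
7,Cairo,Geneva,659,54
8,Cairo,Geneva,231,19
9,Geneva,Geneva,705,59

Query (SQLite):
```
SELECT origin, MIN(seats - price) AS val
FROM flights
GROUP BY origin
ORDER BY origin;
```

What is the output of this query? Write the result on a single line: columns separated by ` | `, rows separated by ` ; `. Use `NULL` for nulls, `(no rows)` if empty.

For each row compute seats - price.
Group by origin; take MIN of the expression per group.
  Cairo: ids {6, 7, 8} → MIN(seats - price)=-605
  Geneva: ids {1, 2, 9} → MIN(seats - price)=-646
  Hanoi: ids {5} → MIN(seats - price)=NULL
  Kyoto: ids {3, 4} → MIN(seats - price)=-524

Cairo | -605 ; Geneva | -646 ; Hanoi | NULL ; Kyoto | -524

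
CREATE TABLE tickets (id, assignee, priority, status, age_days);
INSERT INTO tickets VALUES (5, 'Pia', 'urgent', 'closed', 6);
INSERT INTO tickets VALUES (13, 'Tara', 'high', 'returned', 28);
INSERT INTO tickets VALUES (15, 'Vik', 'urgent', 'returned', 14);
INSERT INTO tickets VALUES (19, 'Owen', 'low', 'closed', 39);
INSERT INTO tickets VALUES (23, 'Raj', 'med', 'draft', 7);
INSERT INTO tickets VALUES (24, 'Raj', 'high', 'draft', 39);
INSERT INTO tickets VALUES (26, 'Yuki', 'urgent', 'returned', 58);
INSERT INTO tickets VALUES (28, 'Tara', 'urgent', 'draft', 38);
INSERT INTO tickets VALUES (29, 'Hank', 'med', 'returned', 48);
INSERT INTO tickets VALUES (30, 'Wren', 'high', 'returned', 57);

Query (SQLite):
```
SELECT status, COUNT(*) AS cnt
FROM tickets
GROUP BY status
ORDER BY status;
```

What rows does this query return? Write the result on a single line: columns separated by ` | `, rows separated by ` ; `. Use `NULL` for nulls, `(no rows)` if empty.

closed | 2 ; draft | 3 ; returned | 5

Partition tickets by status; compute COUNT(*) within each group.
  closed: ids {5, 19} → COUNT(*)=2
  draft: ids {23, 24, 28} → COUNT(*)=3
  returned: ids {13, 15, 26, 29, 30} → COUNT(*)=5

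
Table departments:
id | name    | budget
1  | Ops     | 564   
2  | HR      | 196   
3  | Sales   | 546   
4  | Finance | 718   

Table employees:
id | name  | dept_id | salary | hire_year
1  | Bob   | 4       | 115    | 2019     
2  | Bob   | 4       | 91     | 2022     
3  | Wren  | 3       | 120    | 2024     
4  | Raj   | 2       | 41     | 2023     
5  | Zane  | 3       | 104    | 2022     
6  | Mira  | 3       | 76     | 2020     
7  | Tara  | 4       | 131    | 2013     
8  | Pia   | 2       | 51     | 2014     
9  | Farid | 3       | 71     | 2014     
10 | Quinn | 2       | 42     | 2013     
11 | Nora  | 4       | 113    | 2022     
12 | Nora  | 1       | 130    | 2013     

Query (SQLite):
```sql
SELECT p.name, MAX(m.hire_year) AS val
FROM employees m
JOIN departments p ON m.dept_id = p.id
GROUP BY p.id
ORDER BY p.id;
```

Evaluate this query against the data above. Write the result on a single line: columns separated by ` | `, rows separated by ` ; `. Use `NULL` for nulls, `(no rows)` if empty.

Ops | 2013 ; HR | 2023 ; Sales | 2024 ; Finance | 2022

Join each employees row to its departments via dept_id.
Group joined rows by departments.id; compute MAX(m.hire_year) per group.
  1: ids {12} → MAX(m.hire_year)=2013
  2: ids {4, 8, 10} → MAX(m.hire_year)=2023
  3: ids {3, 5, 6, 9} → MAX(m.hire_year)=2024
  4: ids {1, 2, 7, 11} → MAX(m.hire_year)=2022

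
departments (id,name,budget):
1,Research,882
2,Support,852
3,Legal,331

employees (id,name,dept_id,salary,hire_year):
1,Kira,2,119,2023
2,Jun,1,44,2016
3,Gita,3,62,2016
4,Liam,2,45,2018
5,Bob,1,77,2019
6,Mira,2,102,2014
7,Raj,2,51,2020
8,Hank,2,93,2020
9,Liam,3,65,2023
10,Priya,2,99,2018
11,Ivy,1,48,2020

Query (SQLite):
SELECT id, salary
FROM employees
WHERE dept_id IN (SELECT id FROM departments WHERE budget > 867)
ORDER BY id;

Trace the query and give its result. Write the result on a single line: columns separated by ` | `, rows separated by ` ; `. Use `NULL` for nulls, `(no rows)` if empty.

Inner query: departments.id where budget > 867.
Outer: keep employees rows whose dept_id is in that set.
Inner query → {1}

2 | 44 ; 5 | 77 ; 11 | 48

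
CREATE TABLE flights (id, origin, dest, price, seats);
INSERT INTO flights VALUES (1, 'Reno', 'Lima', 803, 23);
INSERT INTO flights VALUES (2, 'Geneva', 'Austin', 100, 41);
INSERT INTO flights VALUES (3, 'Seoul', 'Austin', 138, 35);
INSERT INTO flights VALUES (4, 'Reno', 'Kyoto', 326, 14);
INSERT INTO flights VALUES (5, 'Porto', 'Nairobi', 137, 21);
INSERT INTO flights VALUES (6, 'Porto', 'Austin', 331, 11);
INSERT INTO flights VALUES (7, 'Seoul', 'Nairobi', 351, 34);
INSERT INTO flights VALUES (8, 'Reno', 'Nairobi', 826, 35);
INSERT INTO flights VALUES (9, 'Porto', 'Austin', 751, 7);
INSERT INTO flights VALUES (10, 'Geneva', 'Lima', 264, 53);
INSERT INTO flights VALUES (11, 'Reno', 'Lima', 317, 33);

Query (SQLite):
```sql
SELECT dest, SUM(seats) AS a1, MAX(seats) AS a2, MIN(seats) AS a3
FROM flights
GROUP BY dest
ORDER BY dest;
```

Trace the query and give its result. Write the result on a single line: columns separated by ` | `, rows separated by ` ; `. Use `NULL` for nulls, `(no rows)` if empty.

Austin | 94 | 41 | 7 ; Kyoto | 14 | 14 | 14 ; Lima | 109 | 53 | 23 ; Nairobi | 90 | 35 | 21

Group flights by dest.
Per group compute: SUM(seats), MAX(seats), MIN(seats).
  Austin: ids {2, 3, 6, 9} → SUM(seats)=94, MAX(seats)=41, MIN(seats)=7
  Kyoto: ids {4} → SUM(seats)=14, MAX(seats)=14, MIN(seats)=14
  Lima: ids {1, 10, 11} → SUM(seats)=109, MAX(seats)=53, MIN(seats)=23
  Nairobi: ids {5, 7, 8} → SUM(seats)=90, MAX(seats)=35, MIN(seats)=21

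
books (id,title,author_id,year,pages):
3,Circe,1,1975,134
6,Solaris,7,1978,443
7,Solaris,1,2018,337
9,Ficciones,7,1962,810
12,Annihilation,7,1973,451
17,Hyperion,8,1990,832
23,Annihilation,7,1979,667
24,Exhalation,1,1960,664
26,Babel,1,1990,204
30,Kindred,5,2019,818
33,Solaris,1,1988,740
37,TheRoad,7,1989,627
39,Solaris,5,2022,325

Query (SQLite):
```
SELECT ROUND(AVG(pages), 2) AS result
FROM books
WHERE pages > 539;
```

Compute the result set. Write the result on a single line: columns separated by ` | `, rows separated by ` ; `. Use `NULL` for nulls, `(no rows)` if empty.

736.86

Rows where pages > 539 → pages values: [810, 832, 667, 664, 818, 740, 627].
AVG = 5158 / 7 (rounded to 2 dp).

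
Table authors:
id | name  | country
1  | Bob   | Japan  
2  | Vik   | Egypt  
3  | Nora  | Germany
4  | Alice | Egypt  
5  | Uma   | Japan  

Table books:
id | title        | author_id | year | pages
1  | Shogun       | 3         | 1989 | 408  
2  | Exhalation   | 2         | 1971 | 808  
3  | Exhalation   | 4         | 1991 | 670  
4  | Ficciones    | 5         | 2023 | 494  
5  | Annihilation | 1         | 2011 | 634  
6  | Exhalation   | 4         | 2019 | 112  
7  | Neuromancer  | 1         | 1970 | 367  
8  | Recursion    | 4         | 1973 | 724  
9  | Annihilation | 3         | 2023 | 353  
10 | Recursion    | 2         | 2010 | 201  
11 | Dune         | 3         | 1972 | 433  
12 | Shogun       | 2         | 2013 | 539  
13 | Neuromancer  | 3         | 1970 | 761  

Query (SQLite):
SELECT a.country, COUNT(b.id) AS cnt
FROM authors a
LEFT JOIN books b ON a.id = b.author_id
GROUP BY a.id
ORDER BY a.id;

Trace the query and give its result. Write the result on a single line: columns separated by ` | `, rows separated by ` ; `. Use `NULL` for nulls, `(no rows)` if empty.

LEFT JOIN keeps every authors row; unmatched ones get NULL for books columns.
Group by authors.id and compute COUNT(b.id). COUNT(col) of an all-NULL group is 0.
  1: ids {5, 7} → COUNT(b.id)=2
  2: ids {2, 10, 12} → COUNT(b.id)=3
  3: ids {1, 9, 11, 13} → COUNT(b.id)=4
  4: ids {3, 6, 8} → COUNT(b.id)=3
  5: ids {4} → COUNT(b.id)=1

Japan | 2 ; Egypt | 3 ; Germany | 4 ; Egypt | 3 ; Japan | 1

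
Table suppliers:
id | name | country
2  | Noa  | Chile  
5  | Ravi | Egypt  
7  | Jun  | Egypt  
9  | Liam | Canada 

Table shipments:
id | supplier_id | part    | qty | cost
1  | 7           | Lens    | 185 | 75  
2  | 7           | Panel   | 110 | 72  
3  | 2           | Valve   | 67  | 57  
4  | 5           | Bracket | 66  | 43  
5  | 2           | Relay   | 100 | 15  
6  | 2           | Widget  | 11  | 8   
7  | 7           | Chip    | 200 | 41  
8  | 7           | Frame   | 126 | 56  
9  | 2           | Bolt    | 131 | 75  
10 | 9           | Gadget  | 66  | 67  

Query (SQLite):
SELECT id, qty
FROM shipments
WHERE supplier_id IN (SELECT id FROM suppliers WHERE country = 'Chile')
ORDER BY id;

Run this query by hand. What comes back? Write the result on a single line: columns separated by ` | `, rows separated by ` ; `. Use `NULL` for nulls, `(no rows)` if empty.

3 | 67 ; 5 | 100 ; 6 | 11 ; 9 | 131

Inner query: suppliers.id where country = 'Chile'.
Outer: keep shipments rows whose supplier_id is in that set.
Inner query → {2}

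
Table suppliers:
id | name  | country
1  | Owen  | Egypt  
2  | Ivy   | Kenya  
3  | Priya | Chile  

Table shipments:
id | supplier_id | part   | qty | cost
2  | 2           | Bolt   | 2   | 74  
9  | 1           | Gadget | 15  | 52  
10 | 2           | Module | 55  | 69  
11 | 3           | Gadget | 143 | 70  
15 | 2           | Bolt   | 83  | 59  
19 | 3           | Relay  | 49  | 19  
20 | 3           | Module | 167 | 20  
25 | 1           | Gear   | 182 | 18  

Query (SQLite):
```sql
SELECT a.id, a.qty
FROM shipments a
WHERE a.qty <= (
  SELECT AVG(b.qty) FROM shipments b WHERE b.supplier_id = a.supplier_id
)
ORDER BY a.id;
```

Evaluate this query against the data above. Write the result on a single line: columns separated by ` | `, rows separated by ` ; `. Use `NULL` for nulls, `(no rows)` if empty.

2 | 2 ; 9 | 15 ; 19 | 49

For each shipments row a, compute AVG(qty) over rows sharing a.supplier_id.
Keep row a if a.qty <= that per-group AVG.
  supplier_id=1: AVG(qty) = 98.5
  supplier_id=2: AVG(qty) = 46.666667
  supplier_id=3: AVG(qty) = 119.666667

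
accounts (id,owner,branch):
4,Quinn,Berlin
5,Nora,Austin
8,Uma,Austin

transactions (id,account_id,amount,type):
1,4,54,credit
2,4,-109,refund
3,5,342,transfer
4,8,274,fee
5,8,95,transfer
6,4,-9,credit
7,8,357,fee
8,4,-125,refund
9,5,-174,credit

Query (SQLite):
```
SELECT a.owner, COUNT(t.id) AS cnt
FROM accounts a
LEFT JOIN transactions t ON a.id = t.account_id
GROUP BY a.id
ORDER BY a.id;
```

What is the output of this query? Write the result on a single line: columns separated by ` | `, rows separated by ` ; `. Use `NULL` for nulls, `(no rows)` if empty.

Quinn | 4 ; Nora | 2 ; Uma | 3

LEFT JOIN keeps every accounts row; unmatched ones get NULL for transactions columns.
Group by accounts.id and compute COUNT(t.id). COUNT(col) of an all-NULL group is 0.
  4: ids {1, 2, 6, 8} → COUNT(t.id)=4
  5: ids {3, 9} → COUNT(t.id)=2
  8: ids {4, 5, 7} → COUNT(t.id)=3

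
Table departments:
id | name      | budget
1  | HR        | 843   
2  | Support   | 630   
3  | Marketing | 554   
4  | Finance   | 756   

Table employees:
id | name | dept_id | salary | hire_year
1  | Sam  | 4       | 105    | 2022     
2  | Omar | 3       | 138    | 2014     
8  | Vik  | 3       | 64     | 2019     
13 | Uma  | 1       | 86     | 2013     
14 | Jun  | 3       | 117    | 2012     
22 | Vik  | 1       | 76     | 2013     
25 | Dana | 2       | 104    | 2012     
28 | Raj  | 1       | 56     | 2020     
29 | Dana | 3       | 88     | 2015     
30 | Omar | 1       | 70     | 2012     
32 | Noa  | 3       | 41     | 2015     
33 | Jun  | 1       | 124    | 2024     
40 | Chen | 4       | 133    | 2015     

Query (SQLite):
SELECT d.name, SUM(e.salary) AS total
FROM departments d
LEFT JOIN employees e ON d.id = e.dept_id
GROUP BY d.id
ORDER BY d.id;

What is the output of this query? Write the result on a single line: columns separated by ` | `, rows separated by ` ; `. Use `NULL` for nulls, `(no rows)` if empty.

LEFT JOIN keeps every departments row; unmatched ones get NULL for employees columns.
Group by departments.id and compute SUM(e.salary). SUM over an all-NULL group is NULL.
  1: ids {13, 22, 28, 30, 33} → SUM(e.salary)=412
  2: ids {25} → SUM(e.salary)=104
  3: ids {2, 8, 14, 29, 32} → SUM(e.salary)=448
  4: ids {1, 40} → SUM(e.salary)=238

HR | 412 ; Support | 104 ; Marketing | 448 ; Finance | 238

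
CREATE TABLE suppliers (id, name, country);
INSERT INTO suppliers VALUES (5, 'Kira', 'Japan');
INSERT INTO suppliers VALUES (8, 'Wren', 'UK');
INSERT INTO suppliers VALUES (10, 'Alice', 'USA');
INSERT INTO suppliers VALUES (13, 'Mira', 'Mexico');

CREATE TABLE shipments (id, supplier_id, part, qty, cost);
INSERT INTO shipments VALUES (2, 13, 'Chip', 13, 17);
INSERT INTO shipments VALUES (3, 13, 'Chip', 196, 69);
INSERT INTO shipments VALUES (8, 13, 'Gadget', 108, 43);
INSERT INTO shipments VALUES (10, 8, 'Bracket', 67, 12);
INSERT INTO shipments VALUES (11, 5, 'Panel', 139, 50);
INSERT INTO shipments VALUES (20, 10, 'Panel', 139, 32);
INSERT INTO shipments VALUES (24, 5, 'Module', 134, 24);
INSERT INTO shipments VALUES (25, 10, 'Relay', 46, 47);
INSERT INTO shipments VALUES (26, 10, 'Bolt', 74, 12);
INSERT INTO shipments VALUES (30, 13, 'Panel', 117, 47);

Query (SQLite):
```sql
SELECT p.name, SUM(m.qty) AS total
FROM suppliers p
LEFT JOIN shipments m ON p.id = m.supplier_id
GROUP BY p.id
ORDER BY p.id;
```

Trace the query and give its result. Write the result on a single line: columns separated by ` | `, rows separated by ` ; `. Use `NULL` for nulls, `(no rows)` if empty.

Kira | 273 ; Wren | 67 ; Alice | 259 ; Mira | 434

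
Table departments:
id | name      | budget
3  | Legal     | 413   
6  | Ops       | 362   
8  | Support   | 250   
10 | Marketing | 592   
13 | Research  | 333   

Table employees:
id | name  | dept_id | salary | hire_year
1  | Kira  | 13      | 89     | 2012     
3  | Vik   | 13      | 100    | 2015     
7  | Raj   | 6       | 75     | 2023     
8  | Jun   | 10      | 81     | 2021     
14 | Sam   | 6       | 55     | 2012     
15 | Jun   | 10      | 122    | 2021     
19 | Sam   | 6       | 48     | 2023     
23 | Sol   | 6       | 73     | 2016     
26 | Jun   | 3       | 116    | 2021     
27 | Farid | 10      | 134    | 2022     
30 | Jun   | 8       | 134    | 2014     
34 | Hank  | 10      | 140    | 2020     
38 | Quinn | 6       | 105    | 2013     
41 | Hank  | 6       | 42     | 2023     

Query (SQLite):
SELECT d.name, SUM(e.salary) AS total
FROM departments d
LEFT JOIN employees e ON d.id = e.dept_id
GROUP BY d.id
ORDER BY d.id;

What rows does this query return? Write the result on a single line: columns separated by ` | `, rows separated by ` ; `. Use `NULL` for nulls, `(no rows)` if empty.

LEFT JOIN keeps every departments row; unmatched ones get NULL for employees columns.
Group by departments.id and compute SUM(e.salary). SUM over an all-NULL group is NULL.
  3: ids {26} → SUM(e.salary)=116
  6: ids {7, 14, 19, 23, 38, 41} → SUM(e.salary)=398
  8: ids {30} → SUM(e.salary)=134
  10: ids {8, 15, 27, 34} → SUM(e.salary)=477
  13: ids {1, 3} → SUM(e.salary)=189

Legal | 116 ; Ops | 398 ; Support | 134 ; Marketing | 477 ; Research | 189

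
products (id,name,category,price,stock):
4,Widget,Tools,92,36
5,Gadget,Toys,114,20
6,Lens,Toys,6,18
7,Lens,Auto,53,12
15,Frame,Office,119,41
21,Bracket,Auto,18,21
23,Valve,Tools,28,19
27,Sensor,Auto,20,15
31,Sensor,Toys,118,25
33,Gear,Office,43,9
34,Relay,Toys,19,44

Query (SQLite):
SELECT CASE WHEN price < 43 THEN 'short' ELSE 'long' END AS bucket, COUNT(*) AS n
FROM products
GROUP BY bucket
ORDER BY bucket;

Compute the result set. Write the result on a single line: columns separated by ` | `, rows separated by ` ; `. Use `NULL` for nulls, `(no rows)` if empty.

long | 6 ; short | 5

Bucket rows by price < 43 → 'short' else 'long'; count each bucket.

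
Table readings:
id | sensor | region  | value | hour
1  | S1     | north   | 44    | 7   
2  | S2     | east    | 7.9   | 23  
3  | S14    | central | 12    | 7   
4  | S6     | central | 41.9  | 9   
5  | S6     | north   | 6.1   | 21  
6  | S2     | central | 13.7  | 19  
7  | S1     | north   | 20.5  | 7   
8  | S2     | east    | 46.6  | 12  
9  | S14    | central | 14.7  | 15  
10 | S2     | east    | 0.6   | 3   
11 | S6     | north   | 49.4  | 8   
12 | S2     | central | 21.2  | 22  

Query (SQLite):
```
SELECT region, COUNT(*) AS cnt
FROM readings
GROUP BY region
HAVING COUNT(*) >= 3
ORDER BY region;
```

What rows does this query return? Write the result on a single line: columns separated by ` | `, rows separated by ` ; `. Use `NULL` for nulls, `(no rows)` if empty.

Partition readings by region; compute COUNT(*) within each group.
HAVING: keep groups with count ≥ 3.
  central: ids {3, 4, 6, 9, 12} → COUNT(*)=5
  east: ids {2, 8, 10} → COUNT(*)=3
  north: ids {1, 5, 7, 11} → COUNT(*)=4

central | 5 ; east | 3 ; north | 4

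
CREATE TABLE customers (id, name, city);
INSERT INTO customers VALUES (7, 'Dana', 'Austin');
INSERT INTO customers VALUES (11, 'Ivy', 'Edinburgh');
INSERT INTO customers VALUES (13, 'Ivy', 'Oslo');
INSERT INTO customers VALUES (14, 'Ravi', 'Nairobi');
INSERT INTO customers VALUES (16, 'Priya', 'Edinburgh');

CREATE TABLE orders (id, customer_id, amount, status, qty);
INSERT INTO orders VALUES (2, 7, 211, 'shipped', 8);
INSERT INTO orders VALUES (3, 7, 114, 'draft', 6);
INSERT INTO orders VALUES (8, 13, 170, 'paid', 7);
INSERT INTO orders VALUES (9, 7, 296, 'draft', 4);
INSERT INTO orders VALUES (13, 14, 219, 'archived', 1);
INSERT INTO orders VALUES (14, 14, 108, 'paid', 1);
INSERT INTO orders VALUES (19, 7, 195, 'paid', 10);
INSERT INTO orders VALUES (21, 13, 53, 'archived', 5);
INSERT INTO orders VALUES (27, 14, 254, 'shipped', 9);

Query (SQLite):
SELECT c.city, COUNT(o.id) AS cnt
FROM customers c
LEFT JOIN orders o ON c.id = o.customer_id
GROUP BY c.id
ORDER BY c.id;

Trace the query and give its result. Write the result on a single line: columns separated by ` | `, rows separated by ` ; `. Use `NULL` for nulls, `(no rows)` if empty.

Austin | 4 ; Edinburgh | 0 ; Oslo | 2 ; Nairobi | 3 ; Edinburgh | 0

LEFT JOIN keeps every customers row; unmatched ones get NULL for orders columns.
Group by customers.id and compute COUNT(o.id). COUNT(col) of an all-NULL group is 0.
  7: ids {2, 3, 9, 19} → COUNT(o.id)=4
  11: ids {—} → COUNT(o.id)=0
  13: ids {8, 21} → COUNT(o.id)=2
  14: ids {13, 14, 27} → COUNT(o.id)=3
  16: ids {—} → COUNT(o.id)=0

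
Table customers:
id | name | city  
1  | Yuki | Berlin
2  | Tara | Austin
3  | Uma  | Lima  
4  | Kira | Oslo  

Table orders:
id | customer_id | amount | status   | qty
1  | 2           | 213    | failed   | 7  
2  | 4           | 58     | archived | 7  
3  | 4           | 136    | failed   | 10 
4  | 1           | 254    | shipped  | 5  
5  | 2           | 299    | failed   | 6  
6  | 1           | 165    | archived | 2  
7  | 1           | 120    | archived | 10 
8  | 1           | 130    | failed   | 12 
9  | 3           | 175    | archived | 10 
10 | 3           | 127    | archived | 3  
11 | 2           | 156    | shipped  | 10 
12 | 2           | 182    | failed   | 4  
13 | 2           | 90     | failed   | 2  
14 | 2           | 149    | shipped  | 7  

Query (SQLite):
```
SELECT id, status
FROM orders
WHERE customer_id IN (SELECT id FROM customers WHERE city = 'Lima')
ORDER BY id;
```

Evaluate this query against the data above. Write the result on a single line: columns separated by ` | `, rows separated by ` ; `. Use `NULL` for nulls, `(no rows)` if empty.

9 | archived ; 10 | archived

Inner query: customers.id where city = 'Lima'.
Outer: keep orders rows whose customer_id is in that set.
Inner query → {3}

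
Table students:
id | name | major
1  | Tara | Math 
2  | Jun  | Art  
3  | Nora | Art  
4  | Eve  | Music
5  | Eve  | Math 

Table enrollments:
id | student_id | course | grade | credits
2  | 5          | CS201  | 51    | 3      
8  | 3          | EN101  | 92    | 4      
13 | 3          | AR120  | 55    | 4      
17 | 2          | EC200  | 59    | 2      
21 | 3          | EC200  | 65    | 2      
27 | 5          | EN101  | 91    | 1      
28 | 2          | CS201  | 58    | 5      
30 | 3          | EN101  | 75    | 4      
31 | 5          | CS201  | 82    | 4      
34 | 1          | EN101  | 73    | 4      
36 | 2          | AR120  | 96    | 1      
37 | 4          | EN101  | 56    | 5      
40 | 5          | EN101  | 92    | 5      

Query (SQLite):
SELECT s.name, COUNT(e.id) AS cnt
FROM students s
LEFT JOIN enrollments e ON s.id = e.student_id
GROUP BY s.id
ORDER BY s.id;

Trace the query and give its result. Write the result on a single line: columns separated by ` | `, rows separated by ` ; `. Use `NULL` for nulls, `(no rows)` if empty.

Tara | 1 ; Jun | 3 ; Nora | 4 ; Eve | 1 ; Eve | 4

LEFT JOIN keeps every students row; unmatched ones get NULL for enrollments columns.
Group by students.id and compute COUNT(e.id). COUNT(col) of an all-NULL group is 0.
  1: ids {34} → COUNT(e.id)=1
  2: ids {17, 28, 36} → COUNT(e.id)=3
  3: ids {8, 13, 21, 30} → COUNT(e.id)=4
  4: ids {37} → COUNT(e.id)=1
  5: ids {2, 27, 31, 40} → COUNT(e.id)=4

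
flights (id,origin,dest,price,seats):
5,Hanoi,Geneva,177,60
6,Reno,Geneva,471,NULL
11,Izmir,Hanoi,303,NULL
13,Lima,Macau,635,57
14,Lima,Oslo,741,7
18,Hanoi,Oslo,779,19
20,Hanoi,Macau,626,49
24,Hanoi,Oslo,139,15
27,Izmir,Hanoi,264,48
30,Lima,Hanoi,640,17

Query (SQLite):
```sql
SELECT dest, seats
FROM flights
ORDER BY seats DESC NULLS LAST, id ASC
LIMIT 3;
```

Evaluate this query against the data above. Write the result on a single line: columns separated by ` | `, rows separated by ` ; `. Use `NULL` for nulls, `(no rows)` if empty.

Sort by seats desc, tiebreak id asc: (60, id=5), (57, id=13), (49, id=20), (48, id=27), (19, id=18), (17, id=30) …. Take first 3.
NULLS LAST: NULL seats rows go after all non-NULL rows (among themselves ordered by id asc).

Geneva | 60 ; Macau | 57 ; Macau | 49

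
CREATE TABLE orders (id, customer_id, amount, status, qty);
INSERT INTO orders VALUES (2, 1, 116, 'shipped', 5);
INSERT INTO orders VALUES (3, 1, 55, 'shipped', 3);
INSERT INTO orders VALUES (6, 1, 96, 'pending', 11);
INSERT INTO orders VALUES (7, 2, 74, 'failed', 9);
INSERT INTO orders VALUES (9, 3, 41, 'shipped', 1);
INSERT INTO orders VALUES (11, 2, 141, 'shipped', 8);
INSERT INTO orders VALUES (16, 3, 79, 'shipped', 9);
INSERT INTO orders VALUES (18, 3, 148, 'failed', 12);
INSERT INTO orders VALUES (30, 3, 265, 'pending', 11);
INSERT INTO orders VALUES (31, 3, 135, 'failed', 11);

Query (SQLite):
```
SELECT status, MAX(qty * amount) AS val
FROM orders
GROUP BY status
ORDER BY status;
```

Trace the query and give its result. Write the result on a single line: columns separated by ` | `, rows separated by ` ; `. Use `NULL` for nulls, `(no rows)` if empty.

For each row compute qty * amount.
Group by status; take MAX of the expression per group.
  failed: ids {7, 18, 31} → MAX(qty * amount)=1776
  pending: ids {6, 30} → MAX(qty * amount)=2915
  shipped: ids {2, 3, 9, 11, 16} → MAX(qty * amount)=1128

failed | 1776 ; pending | 2915 ; shipped | 1128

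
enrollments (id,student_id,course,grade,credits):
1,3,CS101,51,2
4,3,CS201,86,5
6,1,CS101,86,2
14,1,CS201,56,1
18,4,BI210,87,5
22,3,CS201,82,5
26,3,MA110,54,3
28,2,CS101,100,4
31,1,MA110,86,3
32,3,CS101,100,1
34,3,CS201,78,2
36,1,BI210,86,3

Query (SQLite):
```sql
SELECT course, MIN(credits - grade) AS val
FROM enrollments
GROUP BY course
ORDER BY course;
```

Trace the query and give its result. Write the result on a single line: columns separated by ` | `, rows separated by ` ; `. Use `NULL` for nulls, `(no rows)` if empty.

For each row compute credits - grade.
Group by course; take MIN of the expression per group.
  BI210: ids {18, 36} → MIN(credits - grade)=-83
  CS101: ids {1, 6, 28, 32} → MIN(credits - grade)=-99
  CS201: ids {4, 14, 22, 34} → MIN(credits - grade)=-81
  MA110: ids {26, 31} → MIN(credits - grade)=-83

BI210 | -83 ; CS101 | -99 ; CS201 | -81 ; MA110 | -83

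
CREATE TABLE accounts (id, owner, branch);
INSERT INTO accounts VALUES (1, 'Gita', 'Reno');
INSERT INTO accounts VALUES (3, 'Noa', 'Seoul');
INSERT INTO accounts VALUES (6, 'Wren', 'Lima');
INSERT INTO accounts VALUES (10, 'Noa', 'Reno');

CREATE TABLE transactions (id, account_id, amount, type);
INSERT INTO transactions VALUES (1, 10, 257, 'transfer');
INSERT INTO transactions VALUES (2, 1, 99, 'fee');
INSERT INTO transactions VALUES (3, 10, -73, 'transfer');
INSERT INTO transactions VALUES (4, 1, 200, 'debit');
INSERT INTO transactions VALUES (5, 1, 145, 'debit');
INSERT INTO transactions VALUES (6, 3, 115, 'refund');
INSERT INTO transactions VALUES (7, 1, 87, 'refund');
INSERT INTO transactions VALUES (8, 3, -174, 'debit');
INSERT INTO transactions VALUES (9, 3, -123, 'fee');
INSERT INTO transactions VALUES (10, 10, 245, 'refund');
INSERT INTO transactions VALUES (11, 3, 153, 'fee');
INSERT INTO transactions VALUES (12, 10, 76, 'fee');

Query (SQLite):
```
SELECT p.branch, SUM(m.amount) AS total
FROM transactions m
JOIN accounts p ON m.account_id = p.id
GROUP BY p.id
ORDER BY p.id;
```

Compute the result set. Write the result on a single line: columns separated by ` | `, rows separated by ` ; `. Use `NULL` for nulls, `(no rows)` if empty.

Join each transactions row to its accounts via account_id.
Group joined rows by accounts.id; compute SUM(m.amount) per group.
  1: ids {2, 4, 5, 7} → SUM(m.amount)=531
  3: ids {6, 8, 9, 11} → SUM(m.amount)=-29
  10: ids {1, 3, 10, 12} → SUM(m.amount)=505

Reno | 531 ; Seoul | -29 ; Reno | 505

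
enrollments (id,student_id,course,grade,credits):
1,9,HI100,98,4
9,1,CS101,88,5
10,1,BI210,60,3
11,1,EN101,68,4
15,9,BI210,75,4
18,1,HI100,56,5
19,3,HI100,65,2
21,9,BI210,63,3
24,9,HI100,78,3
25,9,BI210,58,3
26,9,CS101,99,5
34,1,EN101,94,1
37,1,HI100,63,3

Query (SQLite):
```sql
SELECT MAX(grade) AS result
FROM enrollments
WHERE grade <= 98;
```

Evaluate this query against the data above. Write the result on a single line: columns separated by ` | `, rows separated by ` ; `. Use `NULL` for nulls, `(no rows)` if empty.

98

Rows where grade <= 98 → grade values: [98, 88, 60, 68, 75, 56, 65, 63, 78, 58, 94, 63].
MAX of non-NULL values = 98.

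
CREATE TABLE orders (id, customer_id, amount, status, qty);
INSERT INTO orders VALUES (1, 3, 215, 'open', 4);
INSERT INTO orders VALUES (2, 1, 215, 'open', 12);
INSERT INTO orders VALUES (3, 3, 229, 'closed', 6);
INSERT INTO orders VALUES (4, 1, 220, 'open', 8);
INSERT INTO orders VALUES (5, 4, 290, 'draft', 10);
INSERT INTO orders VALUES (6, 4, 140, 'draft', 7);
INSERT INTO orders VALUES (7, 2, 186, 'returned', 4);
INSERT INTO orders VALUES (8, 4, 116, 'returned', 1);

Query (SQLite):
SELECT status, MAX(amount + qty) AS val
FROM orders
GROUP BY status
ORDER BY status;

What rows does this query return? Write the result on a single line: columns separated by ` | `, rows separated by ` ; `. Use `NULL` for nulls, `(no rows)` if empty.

For each row compute amount + qty.
Group by status; take MAX of the expression per group.
  closed: ids {3} → MAX(amount + qty)=235
  draft: ids {5, 6} → MAX(amount + qty)=300
  open: ids {1, 2, 4} → MAX(amount + qty)=228
  returned: ids {7, 8} → MAX(amount + qty)=190

closed | 235 ; draft | 300 ; open | 228 ; returned | 190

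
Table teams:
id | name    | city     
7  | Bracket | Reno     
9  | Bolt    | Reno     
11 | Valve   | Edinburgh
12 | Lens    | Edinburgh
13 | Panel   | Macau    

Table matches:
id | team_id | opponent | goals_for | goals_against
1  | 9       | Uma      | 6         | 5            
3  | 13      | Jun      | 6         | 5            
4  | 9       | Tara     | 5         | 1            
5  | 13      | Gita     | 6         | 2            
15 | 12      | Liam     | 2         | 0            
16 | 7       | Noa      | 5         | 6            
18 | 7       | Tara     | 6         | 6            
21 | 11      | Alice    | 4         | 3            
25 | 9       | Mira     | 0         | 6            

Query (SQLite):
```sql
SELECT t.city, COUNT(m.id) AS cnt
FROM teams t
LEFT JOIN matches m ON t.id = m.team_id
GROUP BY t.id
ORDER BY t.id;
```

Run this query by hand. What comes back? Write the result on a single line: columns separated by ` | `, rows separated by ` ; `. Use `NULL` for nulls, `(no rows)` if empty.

LEFT JOIN keeps every teams row; unmatched ones get NULL for matches columns.
Group by teams.id and compute COUNT(m.id). COUNT(col) of an all-NULL group is 0.
  7: ids {16, 18} → COUNT(m.id)=2
  9: ids {1, 4, 25} → COUNT(m.id)=3
  11: ids {21} → COUNT(m.id)=1
  12: ids {15} → COUNT(m.id)=1
  13: ids {3, 5} → COUNT(m.id)=2

Reno | 2 ; Reno | 3 ; Edinburgh | 1 ; Edinburgh | 1 ; Macau | 2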